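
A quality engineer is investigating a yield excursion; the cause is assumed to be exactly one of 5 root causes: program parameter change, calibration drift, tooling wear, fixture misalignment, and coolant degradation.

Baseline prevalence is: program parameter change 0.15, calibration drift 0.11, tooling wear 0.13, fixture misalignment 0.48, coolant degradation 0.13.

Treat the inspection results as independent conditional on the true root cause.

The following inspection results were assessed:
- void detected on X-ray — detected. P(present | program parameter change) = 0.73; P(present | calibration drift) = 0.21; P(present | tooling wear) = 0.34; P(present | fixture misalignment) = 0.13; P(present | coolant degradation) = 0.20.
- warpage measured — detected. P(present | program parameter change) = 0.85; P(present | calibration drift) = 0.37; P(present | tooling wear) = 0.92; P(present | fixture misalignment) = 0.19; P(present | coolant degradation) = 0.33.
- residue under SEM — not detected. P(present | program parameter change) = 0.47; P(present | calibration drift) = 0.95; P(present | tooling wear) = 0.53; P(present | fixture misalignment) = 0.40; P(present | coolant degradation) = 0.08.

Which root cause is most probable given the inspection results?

program parameter change

For each hypothesis, the unnormalized posterior weight is prior × product of the inspection result likelihoods (using 1 − P(present | H) for each absent inspection result):
  program parameter change: 0.15 × 0.73 × 0.85 × (1 − 0.47) = 0.04933
  calibration drift: 0.11 × 0.21 × 0.37 × (1 − 0.95) = 0.00042735
  tooling wear: 0.13 × 0.34 × 0.92 × (1 − 0.53) = 0.019112
  fixture misalignment: 0.48 × 0.13 × 0.19 × (1 − 0.40) = 0.0071136
  coolant degradation: 0.13 × 0.20 × 0.33 × (1 − 0.08) = 0.0078936
Normalizing constant Z = 0.04933 + 0.00042735 + 0.019112 + 0.0071136 + 0.0078936 = 0.083876.
P(program parameter change | evidence) ≈ 0.04933 / 0.083876 ≈ 0.588
P(calibration drift | evidence) ≈ 0.00042735 / 0.083876 ≈ 0.005
P(tooling wear | evidence) ≈ 0.019112 / 0.083876 ≈ 0.228
P(fixture misalignment | evidence) ≈ 0.0071136 / 0.083876 ≈ 0.085
P(coolant degradation | evidence) ≈ 0.0078936 / 0.083876 ≈ 0.094
The largest is 0.588, so program parameter change is most probable.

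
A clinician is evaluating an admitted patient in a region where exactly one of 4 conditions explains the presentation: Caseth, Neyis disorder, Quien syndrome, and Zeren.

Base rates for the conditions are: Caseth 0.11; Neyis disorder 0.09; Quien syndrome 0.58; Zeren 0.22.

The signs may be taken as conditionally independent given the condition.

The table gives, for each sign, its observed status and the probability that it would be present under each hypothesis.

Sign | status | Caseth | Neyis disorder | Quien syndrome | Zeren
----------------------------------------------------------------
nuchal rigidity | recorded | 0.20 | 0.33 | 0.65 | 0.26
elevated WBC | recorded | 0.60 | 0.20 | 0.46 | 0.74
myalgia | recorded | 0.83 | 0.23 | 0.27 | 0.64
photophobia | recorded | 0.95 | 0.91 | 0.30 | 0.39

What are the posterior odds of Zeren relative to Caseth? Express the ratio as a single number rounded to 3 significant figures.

Unnormalized posterior weight (prior times the sign likelihoods) for each of the two hypotheses:
  Zeren: 0.22 × 0.26 × 0.74 × 0.64 × 0.39 = 0.010565
  Caseth: 0.11 × 0.20 × 0.60 × 0.83 × 0.95 = 0.010408
Odds(Zeren : Caseth) = 0.010565 / 0.010408 ≈ 1.02.

1.02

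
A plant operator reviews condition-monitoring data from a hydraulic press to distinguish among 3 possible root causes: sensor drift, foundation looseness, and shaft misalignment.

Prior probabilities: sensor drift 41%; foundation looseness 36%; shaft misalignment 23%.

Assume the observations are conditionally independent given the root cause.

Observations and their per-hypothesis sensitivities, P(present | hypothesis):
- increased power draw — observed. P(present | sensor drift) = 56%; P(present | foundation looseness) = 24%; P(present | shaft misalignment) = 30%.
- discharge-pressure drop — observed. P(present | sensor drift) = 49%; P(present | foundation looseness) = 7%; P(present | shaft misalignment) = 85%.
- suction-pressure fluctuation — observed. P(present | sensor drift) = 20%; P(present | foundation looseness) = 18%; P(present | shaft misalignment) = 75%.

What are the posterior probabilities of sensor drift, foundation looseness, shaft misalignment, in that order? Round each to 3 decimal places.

0.333, 0.016, 0.651

For each hypothesis, the unnormalized posterior weight is prior × product of the observation likelihoods:
  sensor drift: 0.41 × 0.56 × 0.49 × 0.20 = 0.022501
  foundation looseness: 0.36 × 0.24 × 0.07 × 0.18 = 0.0010886
  shaft misalignment: 0.23 × 0.30 × 0.85 × 0.75 = 0.043987
Marginal likelihood of the evidence = 0.067577.
P(sensor drift | evidence) = 0.022501 / 0.067577 ≈ 0.333
P(foundation looseness | evidence) = 0.0010886 / 0.067577 ≈ 0.016
P(shaft misalignment | evidence) = 0.043987 / 0.067577 ≈ 0.651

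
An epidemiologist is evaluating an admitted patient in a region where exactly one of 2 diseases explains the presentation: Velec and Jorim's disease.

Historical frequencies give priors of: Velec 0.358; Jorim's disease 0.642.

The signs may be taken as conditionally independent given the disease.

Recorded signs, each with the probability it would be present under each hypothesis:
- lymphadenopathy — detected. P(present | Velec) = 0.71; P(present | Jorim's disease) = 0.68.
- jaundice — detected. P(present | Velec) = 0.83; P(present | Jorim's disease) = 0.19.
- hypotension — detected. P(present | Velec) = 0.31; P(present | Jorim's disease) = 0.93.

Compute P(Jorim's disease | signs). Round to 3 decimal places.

Multiply each prior by the joint likelihood of the sign pattern:
  Velec: 0.358 × 0.71 × 0.83 × 0.31 = 0.065401
  Jorim's disease: 0.642 × 0.68 × 0.19 × 0.93 = 0.07714
Marginal likelihood of the evidence = 0.14254.
P(Jorim's disease | evidence) = 0.07714 / 0.14254 ≈ 0.541.

0.541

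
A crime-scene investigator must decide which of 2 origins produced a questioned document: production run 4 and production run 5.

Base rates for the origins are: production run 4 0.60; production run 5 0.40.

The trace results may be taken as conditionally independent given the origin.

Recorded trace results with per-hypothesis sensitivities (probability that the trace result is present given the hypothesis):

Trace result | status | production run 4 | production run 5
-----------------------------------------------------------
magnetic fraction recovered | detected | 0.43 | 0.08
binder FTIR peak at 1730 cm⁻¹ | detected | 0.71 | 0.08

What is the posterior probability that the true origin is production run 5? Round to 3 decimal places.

By Bayes' rule with conditional independence, the unnormalized weight for each hypothesis is prior × ∏ likelihoods:
  production run 4: 0.60 × 0.43 × 0.71 = 0.18318
  production run 5: 0.40 × 0.08 × 0.08 = 0.00256
Marginal likelihood of the evidence = 0.18574.
P(production run 5 | evidence) = 0.00256 / 0.18574 ≈ 0.014.

0.014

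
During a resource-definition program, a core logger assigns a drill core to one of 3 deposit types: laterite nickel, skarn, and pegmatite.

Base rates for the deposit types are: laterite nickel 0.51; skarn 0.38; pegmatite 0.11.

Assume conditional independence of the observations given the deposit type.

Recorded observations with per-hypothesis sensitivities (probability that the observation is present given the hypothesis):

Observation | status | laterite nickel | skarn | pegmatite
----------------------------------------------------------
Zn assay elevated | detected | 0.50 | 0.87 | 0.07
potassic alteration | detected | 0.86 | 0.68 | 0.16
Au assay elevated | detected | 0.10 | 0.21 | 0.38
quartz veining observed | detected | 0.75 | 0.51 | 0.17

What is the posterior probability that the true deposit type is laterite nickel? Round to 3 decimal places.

By Bayes' rule with conditional independence, the unnormalized weight for each hypothesis is prior × ∏ likelihoods:
  laterite nickel: 0.51 × 0.50 × 0.86 × 0.10 × 0.75 = 0.016448
  skarn: 0.38 × 0.87 × 0.68 × 0.21 × 0.51 = 0.024077
  pegmatite: 0.11 × 0.07 × 0.16 × 0.38 × 0.17 = 7.9587e-05
The unnormalized weights sum to 0.040604.
P(laterite nickel | evidence) = 0.016448 / 0.040604 ≈ 0.405.

0.405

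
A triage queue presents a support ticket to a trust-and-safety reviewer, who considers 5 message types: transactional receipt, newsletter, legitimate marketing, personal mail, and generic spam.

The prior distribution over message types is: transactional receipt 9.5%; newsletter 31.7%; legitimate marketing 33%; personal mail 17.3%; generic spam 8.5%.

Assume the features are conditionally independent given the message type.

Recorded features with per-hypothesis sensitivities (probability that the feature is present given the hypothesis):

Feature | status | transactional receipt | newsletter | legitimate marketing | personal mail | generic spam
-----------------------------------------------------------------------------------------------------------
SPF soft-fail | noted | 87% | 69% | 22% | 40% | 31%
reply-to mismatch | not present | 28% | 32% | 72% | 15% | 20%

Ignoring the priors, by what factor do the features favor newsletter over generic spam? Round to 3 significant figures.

1.89

Joint likelihood of the feature pattern under each hypothesis (using 1 − P(present | H) for each absent feature):
  newsletter: 0.69 × (1 − 0.32) = 0.4692
  generic spam: 0.31 × (1 − 0.20) = 0.248
Bayes factor = 0.4692 / 0.248 ≈ 1.89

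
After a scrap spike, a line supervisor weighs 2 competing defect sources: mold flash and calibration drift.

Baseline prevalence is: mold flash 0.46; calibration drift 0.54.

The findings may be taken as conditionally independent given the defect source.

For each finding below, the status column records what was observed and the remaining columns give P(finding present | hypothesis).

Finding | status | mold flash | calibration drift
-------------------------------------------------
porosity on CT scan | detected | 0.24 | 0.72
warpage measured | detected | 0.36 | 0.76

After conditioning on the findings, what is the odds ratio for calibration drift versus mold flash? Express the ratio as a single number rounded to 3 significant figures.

7.43

Posterior odds equal prior odds times the likelihood ratio; only the two competing hypotheses matter.
  calibration drift: 0.54 × 0.72 × 0.76 = 0.29549
  mold flash: 0.46 × 0.24 × 0.36 = 0.039744
Odds(calibration drift : mold flash) = 0.29549 / 0.039744 ≈ 7.43.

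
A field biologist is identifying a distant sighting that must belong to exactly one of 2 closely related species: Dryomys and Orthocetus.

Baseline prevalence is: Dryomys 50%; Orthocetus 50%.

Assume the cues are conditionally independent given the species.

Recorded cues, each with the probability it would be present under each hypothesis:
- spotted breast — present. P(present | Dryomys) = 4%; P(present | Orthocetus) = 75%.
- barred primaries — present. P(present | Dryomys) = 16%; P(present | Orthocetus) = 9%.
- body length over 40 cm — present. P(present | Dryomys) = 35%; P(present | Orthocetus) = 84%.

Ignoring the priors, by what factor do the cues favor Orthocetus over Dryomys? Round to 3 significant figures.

Joint likelihood of the cue pattern under each hypothesis:
  Orthocetus: 0.75 × 0.09 × 0.84 = 0.0567
  Dryomys: 0.04 × 0.16 × 0.35 = 0.00224
Bayes factor = 0.0567 / 0.00224 ≈ 25.3

25.3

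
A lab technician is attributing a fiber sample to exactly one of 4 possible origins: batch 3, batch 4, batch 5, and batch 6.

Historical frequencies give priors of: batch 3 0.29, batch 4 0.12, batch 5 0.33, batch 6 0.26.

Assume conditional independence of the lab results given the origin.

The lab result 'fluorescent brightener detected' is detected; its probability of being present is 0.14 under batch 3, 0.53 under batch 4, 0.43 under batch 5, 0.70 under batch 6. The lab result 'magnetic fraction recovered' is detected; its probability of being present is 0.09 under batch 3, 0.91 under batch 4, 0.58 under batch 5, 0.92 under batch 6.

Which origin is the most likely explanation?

For each hypothesis, the unnormalized posterior weight is prior × product of the lab result likelihoods:
  batch 3: 0.29 × 0.14 × 0.09 = 0.003654
  batch 4: 0.12 × 0.53 × 0.91 = 0.057876
  batch 5: 0.33 × 0.43 × 0.58 = 0.082302
  batch 6: 0.26 × 0.70 × 0.92 = 0.16744
Normalizing constant Z = 0.003654 + 0.057876 + 0.082302 + 0.16744 = 0.31127.
P(batch 3 | evidence) ≈ 0.003654 / 0.31127 ≈ 0.012
P(batch 4 | evidence) ≈ 0.057876 / 0.31127 ≈ 0.186
P(batch 5 | evidence) ≈ 0.082302 / 0.31127 ≈ 0.264
P(batch 6 | evidence) ≈ 0.16744 / 0.31127 ≈ 0.538
The largest is 0.538, so batch 6 is most probable.

batch 6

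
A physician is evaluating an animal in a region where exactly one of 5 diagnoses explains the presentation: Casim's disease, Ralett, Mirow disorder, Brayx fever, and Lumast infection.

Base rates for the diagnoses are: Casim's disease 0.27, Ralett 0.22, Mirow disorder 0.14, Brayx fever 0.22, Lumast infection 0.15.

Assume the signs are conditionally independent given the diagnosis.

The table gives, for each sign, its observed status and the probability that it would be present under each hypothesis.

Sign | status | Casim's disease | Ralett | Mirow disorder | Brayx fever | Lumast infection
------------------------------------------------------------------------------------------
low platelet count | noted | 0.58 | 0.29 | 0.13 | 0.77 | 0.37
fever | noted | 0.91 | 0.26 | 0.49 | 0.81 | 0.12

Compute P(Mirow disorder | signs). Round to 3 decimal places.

By Bayes' rule with conditional independence, the unnormalized weight for each hypothesis is prior × ∏ likelihoods:
  Casim's disease: 0.27 × 0.58 × 0.91 = 0.14251
  Ralett: 0.22 × 0.29 × 0.26 = 0.016588
  Mirow disorder: 0.14 × 0.13 × 0.49 = 0.008918
  Brayx fever: 0.22 × 0.77 × 0.81 = 0.13721
  Lumast infection: 0.15 × 0.37 × 0.12 = 0.00666
Marginal likelihood of the evidence = 0.31189.
P(Mirow disorder | evidence) = 0.008918 / 0.31189 ≈ 0.029.

0.029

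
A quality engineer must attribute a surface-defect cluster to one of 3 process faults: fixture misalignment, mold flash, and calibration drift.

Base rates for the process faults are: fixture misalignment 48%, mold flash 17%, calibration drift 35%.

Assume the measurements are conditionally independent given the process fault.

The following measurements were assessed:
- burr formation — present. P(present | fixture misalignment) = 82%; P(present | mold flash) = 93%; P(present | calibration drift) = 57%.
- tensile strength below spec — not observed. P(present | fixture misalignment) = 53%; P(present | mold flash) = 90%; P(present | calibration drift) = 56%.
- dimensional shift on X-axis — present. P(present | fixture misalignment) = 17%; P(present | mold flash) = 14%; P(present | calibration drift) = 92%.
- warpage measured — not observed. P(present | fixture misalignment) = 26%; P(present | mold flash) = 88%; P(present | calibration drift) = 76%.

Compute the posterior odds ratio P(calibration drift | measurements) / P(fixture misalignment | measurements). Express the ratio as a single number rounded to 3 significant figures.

Posterior odds equal prior odds times the likelihood ratio; only the two competing hypotheses matter (using 1 − P(present | H) for each absent measurement).
  calibration drift: 0.35 × 0.57 × (1 − 0.56) × 0.92 × (1 − 0.76) = 0.019382
  fixture misalignment: 0.48 × 0.82 × (1 − 0.53) × 0.17 × (1 − 0.26) = 0.023272
Odds(calibration drift : fixture misalignment) = 0.019382 / 0.023272 ≈ 0.833.

0.833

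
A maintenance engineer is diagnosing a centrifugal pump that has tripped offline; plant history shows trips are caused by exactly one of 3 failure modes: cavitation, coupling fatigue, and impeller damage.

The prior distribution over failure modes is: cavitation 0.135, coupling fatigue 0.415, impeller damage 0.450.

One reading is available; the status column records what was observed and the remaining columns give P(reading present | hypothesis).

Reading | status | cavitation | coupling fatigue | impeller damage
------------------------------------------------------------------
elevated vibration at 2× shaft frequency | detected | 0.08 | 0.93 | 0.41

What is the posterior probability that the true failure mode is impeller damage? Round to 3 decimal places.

0.317

By Bayes' rule, the unnormalized weight for each hypothesis is prior × likelihood:
  cavitation: 0.135 × 0.08 = 0.0108
  coupling fatigue: 0.415 × 0.93 = 0.38595
  impeller damage: 0.450 × 0.41 = 0.1845
Marginal likelihood of the evidence = 0.58125.
P(impeller damage | evidence) = 0.1845 / 0.58125 ≈ 0.317.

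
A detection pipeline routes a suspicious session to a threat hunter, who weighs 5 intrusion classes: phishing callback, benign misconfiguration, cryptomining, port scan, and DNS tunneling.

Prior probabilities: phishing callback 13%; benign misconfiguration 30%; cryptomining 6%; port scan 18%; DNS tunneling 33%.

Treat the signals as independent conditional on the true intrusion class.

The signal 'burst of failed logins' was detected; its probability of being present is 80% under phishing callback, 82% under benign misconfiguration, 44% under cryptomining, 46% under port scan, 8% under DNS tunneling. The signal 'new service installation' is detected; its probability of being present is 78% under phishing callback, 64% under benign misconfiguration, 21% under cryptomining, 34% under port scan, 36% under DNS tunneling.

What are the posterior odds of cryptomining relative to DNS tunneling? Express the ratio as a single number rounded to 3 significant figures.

0.583

Posterior odds equal prior odds times the likelihood ratio; only the two competing hypotheses matter.
  cryptomining: 0.06 × 0.44 × 0.21 = 0.005544
  DNS tunneling: 0.33 × 0.08 × 0.36 = 0.009504
Posterior odds = 0.005544 / 0.009504 ≈ 0.583.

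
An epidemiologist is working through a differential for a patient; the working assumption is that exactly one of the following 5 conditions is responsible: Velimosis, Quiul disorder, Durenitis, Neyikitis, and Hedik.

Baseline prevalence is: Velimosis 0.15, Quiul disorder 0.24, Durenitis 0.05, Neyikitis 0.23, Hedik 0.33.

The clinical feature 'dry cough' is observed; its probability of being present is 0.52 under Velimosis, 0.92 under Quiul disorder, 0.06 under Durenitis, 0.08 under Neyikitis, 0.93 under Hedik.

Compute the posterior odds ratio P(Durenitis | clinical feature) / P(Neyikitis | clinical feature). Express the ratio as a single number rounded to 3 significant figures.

Posterior odds equal prior odds times the likelihood ratio; only the two competing hypotheses matter.
  Durenitis: 0.05 × 0.06 = 0.003
  Neyikitis: 0.23 × 0.08 = 0.0184
Posterior odds = 0.003 / 0.0184 ≈ 0.163.

0.163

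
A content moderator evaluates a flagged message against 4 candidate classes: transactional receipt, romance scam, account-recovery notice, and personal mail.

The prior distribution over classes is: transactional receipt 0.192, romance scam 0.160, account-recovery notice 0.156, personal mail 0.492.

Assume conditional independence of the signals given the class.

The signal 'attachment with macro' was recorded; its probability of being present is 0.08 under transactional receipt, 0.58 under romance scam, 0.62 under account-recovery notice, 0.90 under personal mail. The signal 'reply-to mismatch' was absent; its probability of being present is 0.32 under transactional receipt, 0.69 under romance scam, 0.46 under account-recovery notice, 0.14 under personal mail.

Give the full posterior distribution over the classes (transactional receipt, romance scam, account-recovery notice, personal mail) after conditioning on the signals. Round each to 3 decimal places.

By Bayes' rule with conditional independence, the unnormalized weight for each hypothesis is prior × ∏ likelihoods (using 1 − P(present | H) for each absent signal):
  transactional receipt: 0.192 × 0.08 × (1 − 0.32) = 0.010445
  romance scam: 0.160 × 0.58 × (1 − 0.69) = 0.028768
  account-recovery notice: 0.156 × 0.62 × (1 − 0.46) = 0.052229
  personal mail: 0.492 × 0.90 × (1 − 0.14) = 0.38081
Marginal likelihood of the evidence = 0.47225.
P(transactional receipt | evidence) = 0.010445 / 0.47225 ≈ 0.022
P(romance scam | evidence) = 0.028768 / 0.47225 ≈ 0.061
P(account-recovery notice | evidence) = 0.052229 / 0.47225 ≈ 0.111
P(personal mail | evidence) = 0.38081 / 0.47225 ≈ 0.806

0.022, 0.061, 0.111, 0.806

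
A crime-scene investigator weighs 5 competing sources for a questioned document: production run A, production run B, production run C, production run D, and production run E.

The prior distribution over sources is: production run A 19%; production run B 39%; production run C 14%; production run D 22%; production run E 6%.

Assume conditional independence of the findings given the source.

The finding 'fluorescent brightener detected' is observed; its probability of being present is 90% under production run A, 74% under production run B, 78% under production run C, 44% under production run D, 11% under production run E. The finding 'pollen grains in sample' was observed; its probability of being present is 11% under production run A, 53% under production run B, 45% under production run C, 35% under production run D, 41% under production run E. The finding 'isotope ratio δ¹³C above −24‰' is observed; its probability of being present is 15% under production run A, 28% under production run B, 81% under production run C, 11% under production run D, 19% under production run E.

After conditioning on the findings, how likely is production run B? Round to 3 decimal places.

0.477

Multiply each prior by the joint likelihood of the evidence pattern:
  production run A: 0.19 × 0.90 × 0.11 × 0.15 = 0.0028215
  production run B: 0.39 × 0.74 × 0.53 × 0.28 = 0.042828
  production run C: 0.14 × 0.78 × 0.45 × 0.81 = 0.039803
  production run D: 0.22 × 0.44 × 0.35 × 0.11 = 0.0037268
  production run E: 0.06 × 0.11 × 0.41 × 0.19 = 0.00051414
Marginal likelihood of the evidence = 0.089694.
P(production run B | evidence) = 0.042828 / 0.089694 ≈ 0.477.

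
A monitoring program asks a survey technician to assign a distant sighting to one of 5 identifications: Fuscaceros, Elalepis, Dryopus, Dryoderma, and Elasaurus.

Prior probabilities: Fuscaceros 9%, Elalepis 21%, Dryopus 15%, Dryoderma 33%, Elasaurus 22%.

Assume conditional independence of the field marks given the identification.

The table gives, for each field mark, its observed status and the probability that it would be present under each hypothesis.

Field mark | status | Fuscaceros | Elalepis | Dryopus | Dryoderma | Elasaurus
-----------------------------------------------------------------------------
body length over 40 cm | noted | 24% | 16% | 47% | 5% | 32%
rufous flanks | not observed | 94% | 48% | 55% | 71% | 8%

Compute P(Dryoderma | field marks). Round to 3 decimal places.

For each hypothesis, the unnormalized posterior weight is prior × product of the field mark likelihoods (using 1 − P(present | H) for each absent field mark):
  Fuscaceros: 0.09 × 0.24 × (1 − 0.94) = 0.001296
  Elalepis: 0.21 × 0.16 × (1 − 0.48) = 0.017472
  Dryopus: 0.15 × 0.47 × (1 − 0.55) = 0.031725
  Dryoderma: 0.33 × 0.05 × (1 − 0.71) = 0.004785
  Elasaurus: 0.22 × 0.32 × (1 − 0.08) = 0.064768
Normalizing constant Z = 0.001296 + 0.017472 + 0.031725 + 0.004785 + 0.064768 = 0.12005.
P(Dryoderma | evidence) = 0.004785 / 0.12005 ≈ 0.040.

0.040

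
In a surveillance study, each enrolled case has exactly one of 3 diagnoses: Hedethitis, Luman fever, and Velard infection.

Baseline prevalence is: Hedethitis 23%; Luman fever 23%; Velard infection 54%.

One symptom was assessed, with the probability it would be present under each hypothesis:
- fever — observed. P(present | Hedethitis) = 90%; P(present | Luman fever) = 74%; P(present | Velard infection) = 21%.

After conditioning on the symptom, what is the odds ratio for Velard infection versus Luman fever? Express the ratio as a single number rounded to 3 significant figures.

0.666

The normalizing constant cancels in an odds ratio, so compute prior × likelihood for the two hypotheses only:
  Velard infection: 0.54 × 0.21 = 0.1134
  Luman fever: 0.23 × 0.74 = 0.1702
Posterior odds = 0.1134 / 0.1702 ≈ 0.666.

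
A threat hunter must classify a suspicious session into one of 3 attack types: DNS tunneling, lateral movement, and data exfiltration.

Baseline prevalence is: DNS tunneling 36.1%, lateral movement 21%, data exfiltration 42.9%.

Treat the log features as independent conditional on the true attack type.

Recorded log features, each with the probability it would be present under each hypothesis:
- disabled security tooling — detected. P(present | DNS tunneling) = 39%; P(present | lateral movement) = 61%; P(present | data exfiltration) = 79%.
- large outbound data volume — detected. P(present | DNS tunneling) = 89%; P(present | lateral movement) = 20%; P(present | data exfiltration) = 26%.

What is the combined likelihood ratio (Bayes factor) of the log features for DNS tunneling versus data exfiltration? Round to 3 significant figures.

The Bayes factor is the ratio of the joint likelihoods of the log feature pattern under the two hypotheses.
  DNS tunneling: 0.39 × 0.89 = 0.3471
  data exfiltration: 0.79 × 0.26 = 0.2054
Bayes factor = 0.3471 / 0.2054 ≈ 1.69

1.69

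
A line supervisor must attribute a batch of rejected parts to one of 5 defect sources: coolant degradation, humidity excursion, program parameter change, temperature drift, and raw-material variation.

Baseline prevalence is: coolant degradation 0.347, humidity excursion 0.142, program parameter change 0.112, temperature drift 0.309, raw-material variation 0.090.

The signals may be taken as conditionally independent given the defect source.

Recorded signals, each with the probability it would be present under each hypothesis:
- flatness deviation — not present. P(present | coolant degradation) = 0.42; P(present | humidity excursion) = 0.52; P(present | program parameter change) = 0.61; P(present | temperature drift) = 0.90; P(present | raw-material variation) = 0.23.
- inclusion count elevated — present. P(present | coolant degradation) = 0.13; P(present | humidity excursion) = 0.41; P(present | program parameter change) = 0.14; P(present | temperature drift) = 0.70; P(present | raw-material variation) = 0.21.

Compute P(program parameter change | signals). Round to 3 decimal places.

Multiply each prior by the joint likelihood of the signal pattern (using 1 − P(present | H) for each absent signal):
  coolant degradation: 0.347 × (1 − 0.42) × 0.13 = 0.026164
  humidity excursion: 0.142 × (1 − 0.52) × 0.41 = 0.027946
  program parameter change: 0.112 × (1 − 0.61) × 0.14 = 0.0061152
  temperature drift: 0.309 × (1 − 0.90) × 0.70 = 0.02163
  raw-material variation: 0.090 × (1 − 0.23) × 0.21 = 0.014553
The unnormalized weights sum to 0.096408.
P(program parameter change | evidence) = 0.0061152 / 0.096408 ≈ 0.063.

0.063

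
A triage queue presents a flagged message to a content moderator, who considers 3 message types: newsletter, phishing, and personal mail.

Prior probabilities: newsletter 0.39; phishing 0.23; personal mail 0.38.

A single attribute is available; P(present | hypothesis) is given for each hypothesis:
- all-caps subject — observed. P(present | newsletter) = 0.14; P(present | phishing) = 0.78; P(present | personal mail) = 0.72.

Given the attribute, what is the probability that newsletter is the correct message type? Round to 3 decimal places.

0.108

Multiply each prior by the likelihood of the attribute:
  newsletter: 0.39 × 0.14 = 0.0546
  phishing: 0.23 × 0.78 = 0.1794
  personal mail: 0.38 × 0.72 = 0.2736
Normalizing constant Z = 0.0546 + 0.1794 + 0.2736 = 0.5076.
P(newsletter | evidence) = 0.0546 / 0.5076 ≈ 0.108.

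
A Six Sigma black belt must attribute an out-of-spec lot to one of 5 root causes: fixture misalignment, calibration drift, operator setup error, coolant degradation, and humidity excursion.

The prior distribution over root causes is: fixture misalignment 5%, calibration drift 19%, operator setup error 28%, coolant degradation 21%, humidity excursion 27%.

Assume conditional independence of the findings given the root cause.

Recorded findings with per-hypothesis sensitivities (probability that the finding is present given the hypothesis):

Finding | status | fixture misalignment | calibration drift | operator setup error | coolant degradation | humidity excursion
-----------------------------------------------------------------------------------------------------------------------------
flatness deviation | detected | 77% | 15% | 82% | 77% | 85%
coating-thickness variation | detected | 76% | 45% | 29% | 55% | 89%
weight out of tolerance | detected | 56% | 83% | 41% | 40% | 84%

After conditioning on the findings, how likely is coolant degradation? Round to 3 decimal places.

0.136

By Bayes' rule with conditional independence, the unnormalized weight for each hypothesis is prior × ∏ likelihoods:
  fixture misalignment: 0.05 × 0.77 × 0.76 × 0.56 = 0.016386
  calibration drift: 0.19 × 0.15 × 0.45 × 0.83 = 0.010645
  operator setup error: 0.28 × 0.82 × 0.29 × 0.41 = 0.027299
  coolant degradation: 0.21 × 0.77 × 0.55 × 0.40 = 0.035574
  humidity excursion: 0.27 × 0.85 × 0.89 × 0.84 = 0.17157
Normalizing constant Z = 0.016386 + 0.010645 + 0.027299 + 0.035574 + 0.17157 = 0.26148.
P(coolant degradation | evidence) = 0.035574 / 0.26148 ≈ 0.136.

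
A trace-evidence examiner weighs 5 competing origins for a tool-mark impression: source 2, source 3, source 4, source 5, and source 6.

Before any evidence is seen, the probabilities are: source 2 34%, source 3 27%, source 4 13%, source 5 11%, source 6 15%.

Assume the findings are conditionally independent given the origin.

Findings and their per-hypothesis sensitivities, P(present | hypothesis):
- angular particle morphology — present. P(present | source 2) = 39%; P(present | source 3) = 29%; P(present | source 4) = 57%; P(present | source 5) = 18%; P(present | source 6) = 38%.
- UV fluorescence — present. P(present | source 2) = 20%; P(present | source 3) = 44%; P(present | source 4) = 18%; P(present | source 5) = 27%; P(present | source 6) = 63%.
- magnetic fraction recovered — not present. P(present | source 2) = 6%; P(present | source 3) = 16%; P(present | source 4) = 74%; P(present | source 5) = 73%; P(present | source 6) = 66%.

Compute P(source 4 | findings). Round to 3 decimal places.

0.049

For each hypothesis, the unnormalized posterior weight is prior × product of the finding likelihoods (using 1 − P(present | H) for each absent finding):
  source 2: 0.34 × 0.39 × 0.20 × (1 − 0.06) = 0.024929
  source 3: 0.27 × 0.29 × 0.44 × (1 − 0.16) = 0.02894
  source 4: 0.13 × 0.57 × 0.18 × (1 − 0.74) = 0.0034679
  source 5: 0.11 × 0.18 × 0.27 × (1 − 0.73) = 0.0014434
  source 6: 0.15 × 0.38 × 0.63 × (1 − 0.66) = 0.012209
Normalizing constant Z = 0.024929 + 0.02894 + 0.0034679 + 0.0014434 + 0.012209 = 0.070989.
P(source 4 | evidence) = 0.0034679 / 0.070989 ≈ 0.049.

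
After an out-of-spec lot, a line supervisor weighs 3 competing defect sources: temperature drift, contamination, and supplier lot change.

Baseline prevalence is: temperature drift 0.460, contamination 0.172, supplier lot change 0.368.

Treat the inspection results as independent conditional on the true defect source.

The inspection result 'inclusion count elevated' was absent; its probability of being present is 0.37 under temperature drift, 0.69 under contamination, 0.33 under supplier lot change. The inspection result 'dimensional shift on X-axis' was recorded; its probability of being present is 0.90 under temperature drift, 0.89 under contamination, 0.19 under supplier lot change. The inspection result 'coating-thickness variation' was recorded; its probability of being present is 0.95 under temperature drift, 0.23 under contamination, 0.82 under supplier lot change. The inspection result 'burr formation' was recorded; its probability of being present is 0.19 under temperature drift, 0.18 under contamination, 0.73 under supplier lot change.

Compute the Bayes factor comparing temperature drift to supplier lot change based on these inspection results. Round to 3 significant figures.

Take the product of per-inspection result likelihoods under each hypothesis (using 1 − P(present | H) for each absent inspection result), then divide.
  temperature drift: (1 − 0.37) × 0.90 × 0.95 × 0.19 = 0.10234
  supplier lot change: (1 − 0.33) × 0.19 × 0.82 × 0.73 = 0.076202
Bayes factor = 0.10234 / 0.076202 ≈ 1.34

1.34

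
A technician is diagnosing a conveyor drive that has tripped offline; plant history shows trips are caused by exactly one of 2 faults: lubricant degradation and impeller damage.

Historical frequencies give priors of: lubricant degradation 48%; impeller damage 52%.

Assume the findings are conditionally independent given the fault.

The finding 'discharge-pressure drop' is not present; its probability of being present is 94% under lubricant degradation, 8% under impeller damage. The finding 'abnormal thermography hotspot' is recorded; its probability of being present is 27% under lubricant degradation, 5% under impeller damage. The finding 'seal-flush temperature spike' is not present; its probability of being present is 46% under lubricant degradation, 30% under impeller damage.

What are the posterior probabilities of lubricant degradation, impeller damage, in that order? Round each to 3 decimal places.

Multiply each prior by the joint likelihood of the evidence pattern (using 1 − P(present | H) for each absent finding):
  lubricant degradation: 0.48 × (1 − 0.94) × 0.27 × (1 − 0.46) = 0.004199
  impeller damage: 0.52 × (1 − 0.08) × 0.05 × (1 − 0.30) = 0.016744
Normalizing constant Z = 0.004199 + 0.016744 = 0.020943.
P(lubricant degradation | evidence) = 0.004199 / 0.020943 ≈ 0.200
P(impeller damage | evidence) = 0.016744 / 0.020943 ≈ 0.800

0.200, 0.800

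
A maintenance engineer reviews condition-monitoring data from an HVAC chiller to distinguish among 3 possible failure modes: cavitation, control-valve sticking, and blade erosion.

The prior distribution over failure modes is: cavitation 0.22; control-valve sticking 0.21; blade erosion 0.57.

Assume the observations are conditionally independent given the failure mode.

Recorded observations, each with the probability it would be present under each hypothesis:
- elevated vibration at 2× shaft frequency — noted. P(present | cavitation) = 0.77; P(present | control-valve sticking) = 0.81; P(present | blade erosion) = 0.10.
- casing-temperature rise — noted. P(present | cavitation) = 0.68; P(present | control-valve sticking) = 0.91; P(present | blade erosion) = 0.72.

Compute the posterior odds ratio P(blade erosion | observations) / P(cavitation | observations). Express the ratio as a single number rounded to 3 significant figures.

Posterior odds equal prior odds times the likelihood ratio; only the two competing hypotheses matter.
  blade erosion: 0.57 × 0.10 × 0.72 = 0.04104
  cavitation: 0.22 × 0.77 × 0.68 = 0.11519
Posterior odds = 0.04104 / 0.11519 ≈ 0.356.

0.356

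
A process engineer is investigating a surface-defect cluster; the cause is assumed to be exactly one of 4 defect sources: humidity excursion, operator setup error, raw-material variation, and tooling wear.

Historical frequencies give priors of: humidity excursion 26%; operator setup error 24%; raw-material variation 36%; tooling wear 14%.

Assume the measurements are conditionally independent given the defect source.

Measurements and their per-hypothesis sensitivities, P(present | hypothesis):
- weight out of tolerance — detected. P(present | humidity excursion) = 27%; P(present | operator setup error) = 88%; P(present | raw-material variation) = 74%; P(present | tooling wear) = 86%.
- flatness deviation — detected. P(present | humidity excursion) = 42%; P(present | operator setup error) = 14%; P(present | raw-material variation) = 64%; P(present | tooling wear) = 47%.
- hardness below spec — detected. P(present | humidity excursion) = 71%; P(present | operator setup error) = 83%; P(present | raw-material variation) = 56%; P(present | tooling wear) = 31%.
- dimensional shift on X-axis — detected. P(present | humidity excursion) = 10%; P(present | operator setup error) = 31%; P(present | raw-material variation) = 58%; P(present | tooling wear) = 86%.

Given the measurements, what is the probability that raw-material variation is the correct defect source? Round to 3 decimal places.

0.691

By Bayes' rule with conditional independence, the unnormalized weight for each hypothesis is prior × ∏ likelihoods:
  humidity excursion: 0.26 × 0.27 × 0.42 × 0.71 × 0.10 = 0.0020934
  operator setup error: 0.24 × 0.88 × 0.14 × 0.83 × 0.31 = 0.0076078
  raw-material variation: 0.36 × 0.74 × 0.64 × 0.56 × 0.58 = 0.055377
  tooling wear: 0.14 × 0.86 × 0.47 × 0.31 × 0.86 = 0.015086
The unnormalized weights sum to 0.080165.
P(raw-material variation | evidence) = 0.055377 / 0.080165 ≈ 0.691.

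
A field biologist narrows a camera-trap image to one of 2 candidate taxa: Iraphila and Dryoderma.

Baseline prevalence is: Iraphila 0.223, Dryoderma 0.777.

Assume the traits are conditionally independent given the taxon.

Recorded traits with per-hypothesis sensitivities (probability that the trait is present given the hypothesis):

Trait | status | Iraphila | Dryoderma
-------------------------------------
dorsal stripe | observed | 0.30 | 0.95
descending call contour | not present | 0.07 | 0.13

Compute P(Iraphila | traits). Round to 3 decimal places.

By Bayes' rule with conditional independence, the unnormalized weight for each hypothesis is prior × ∏ likelihoods (using 1 − P(present | H) for each absent trait):
  Iraphila: 0.223 × 0.30 × (1 − 0.07) = 0.062217
  Dryoderma: 0.777 × 0.95 × (1 − 0.13) = 0.64219
Marginal likelihood of the evidence = 0.70441.
P(Iraphila | evidence) = 0.062217 / 0.70441 ≈ 0.088.

0.088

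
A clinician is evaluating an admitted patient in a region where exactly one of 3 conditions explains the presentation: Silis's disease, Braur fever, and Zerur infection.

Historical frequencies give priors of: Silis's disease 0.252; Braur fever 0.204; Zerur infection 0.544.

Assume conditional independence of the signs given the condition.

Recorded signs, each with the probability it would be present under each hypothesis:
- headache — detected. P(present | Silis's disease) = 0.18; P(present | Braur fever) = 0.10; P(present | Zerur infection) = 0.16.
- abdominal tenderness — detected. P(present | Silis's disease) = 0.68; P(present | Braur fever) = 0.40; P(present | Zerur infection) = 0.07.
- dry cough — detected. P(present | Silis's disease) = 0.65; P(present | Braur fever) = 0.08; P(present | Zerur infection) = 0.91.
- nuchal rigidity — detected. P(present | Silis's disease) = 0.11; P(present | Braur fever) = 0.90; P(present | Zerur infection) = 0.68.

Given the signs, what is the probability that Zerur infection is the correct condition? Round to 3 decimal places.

For each hypothesis, the unnormalized posterior weight is prior × product of the sign likelihoods:
  Silis's disease: 0.252 × 0.18 × 0.68 × 0.65 × 0.11 = 0.0022054
  Braur fever: 0.204 × 0.10 × 0.40 × 0.08 × 0.90 = 0.00058752
  Zerur infection: 0.544 × 0.16 × 0.07 × 0.91 × 0.68 = 0.0037702
Marginal likelihood of the evidence = 0.0065631.
P(Zerur infection | evidence) = 0.0037702 / 0.0065631 ≈ 0.574.

0.574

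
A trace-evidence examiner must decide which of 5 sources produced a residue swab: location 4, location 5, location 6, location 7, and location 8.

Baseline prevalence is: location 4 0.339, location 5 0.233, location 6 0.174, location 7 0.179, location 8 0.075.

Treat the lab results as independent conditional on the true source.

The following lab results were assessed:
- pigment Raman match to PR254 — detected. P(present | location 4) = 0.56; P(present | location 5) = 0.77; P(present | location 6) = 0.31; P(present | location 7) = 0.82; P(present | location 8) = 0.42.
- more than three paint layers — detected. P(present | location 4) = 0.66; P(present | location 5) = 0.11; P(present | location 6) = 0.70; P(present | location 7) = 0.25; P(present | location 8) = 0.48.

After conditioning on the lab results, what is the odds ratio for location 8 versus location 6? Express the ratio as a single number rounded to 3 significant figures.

0.400

Posterior odds equal prior odds times the likelihood ratio; only the two competing hypotheses matter.
  location 8: 0.075 × 0.42 × 0.48 = 0.01512
  location 6: 0.174 × 0.31 × 0.70 = 0.037758
Odds(location 8 : location 6) = 0.01512 / 0.037758 ≈ 0.400.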